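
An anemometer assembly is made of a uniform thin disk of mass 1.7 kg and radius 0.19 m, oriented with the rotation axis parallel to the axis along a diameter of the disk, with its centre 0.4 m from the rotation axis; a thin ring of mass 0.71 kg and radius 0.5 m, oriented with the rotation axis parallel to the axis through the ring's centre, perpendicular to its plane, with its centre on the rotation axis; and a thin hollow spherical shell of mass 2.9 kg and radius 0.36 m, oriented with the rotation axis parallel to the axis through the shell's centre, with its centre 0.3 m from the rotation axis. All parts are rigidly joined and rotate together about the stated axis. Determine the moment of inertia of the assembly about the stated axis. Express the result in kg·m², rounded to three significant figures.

Thin disk: I_cm = (1/4)MR² = (1/4)(1.7)(0.19)² = 0.015343 kg·m²; centre at d = 0.4 m, so the parallel axis theorem gives I = 0.015343 + (1.7)(0.4)² = 0.28734 kg·m².
Thin ring: I_cm = MR² = (0.71)(0.5)² = 0.1775 kg·m²; axis through the centre, so I = 0.1775 kg·m².
Spherical shell: I_cm = (2/3)MR² = (2/3)(2.9)(0.36)² = 0.25056 kg·m²; centre at d = 0.3 m, so the parallel axis theorem gives I = 0.25056 + (2.9)(0.3)² = 0.51156 kg·m².
Total I = 0.28734 + 0.1775 + 0.51156 = 0.9764 kg·m².

0.976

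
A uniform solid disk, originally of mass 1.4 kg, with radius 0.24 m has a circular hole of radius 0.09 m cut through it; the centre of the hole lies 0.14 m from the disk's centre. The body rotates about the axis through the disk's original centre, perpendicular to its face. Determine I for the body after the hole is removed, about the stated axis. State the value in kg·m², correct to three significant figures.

Unpierced body about its centre: I₀ = (1/2)MR² = (1/2)(1.4)(0.24)² = 0.04032 kg·m².
The removed disk has mass m = M·(r/R)² = (1.4)(0.09/0.24)² = 0.19687 kg (same uniform areal density).
Its moment of inertia about the rotation axis (parallel-axis theorem): I_hole = (1/2)mr² + md² = (1/2)(0.19687)(0.09)² + (0.19687)(0.14)² = 0.0046561 kg·m².
Treating the hole as negative mass, I = I₀ − I_hole = 0.04032 − 0.0046561 = 0.035664 kg·m².

0.0357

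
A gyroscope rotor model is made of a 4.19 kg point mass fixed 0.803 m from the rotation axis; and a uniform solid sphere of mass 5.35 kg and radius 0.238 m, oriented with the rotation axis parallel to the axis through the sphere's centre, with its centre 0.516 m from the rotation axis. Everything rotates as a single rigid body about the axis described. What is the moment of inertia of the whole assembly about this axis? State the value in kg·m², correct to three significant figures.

Point mass: I_cm = 0; centre at d = 0.803 m, so the parallel axis theorem gives I = 0 + (4.19)(0.803)² = 2.7017 kg·m².
Solid sphere: I_cm = (2/5)MR² = (2/5)(5.35)(0.238)² = 0.12122 kg·m²; centre at d = 0.516 m, so the parallel axis theorem gives I = 0.12122 + (5.35)(0.516)² = 1.5457 kg·m².
Total I = 2.7017 + 1.5457 = 4.2474 kg·m².

4.25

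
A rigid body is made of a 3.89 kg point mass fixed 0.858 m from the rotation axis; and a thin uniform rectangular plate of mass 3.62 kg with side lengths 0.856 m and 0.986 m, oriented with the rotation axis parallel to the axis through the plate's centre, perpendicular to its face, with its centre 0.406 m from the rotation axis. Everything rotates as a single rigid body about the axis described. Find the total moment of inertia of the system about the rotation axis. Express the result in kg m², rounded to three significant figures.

3.97

Point mass: I_cm = 0; centre at d = 0.858 m, so I = I_cm + Md² gives I = 0 + (3.89)(0.858)² = 2.8637 kg m².
Rectangular plate: I_cm = (1/12)M(a²+b²) = (1/12)(3.62)[(0.856)² + (0.986)²] = 0.51432 kg m²; centre at d = 0.406 m, so I = I_cm + Md² gives I = 0.51432 + (3.62)(0.406)² = 1.111 kg m².
Total I = 2.8637 + 1.111 = 3.9747 kg m².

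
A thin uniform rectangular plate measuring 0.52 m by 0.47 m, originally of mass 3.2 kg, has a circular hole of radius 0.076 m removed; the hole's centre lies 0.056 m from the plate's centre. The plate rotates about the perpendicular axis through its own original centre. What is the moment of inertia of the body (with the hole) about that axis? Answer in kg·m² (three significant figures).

0.130

Unpierced body about its centre: I₀ = (1/12)M(a²+b²) = (1/12)(3.2)[(0.52)² + (0.47)²] = 0.13101 kg·m².
The removed disk has mass m = M·πr²/(ab) = (3.2)·π(0.076)²/(0.52·0.47) = 0.23759 kg (same uniform areal density).
Its moment of inertia about the rotation axis (parallel-axis theorem): I_hole = (1/2)mr² + md² = (1/2)(0.23759)(0.076)² + (0.23759)(0.056)² = 0.0014312 kg·m².
Treating the hole as negative mass, I = I₀ − I_hole = 0.13101 − 0.0014312 = 0.12958 kg·m².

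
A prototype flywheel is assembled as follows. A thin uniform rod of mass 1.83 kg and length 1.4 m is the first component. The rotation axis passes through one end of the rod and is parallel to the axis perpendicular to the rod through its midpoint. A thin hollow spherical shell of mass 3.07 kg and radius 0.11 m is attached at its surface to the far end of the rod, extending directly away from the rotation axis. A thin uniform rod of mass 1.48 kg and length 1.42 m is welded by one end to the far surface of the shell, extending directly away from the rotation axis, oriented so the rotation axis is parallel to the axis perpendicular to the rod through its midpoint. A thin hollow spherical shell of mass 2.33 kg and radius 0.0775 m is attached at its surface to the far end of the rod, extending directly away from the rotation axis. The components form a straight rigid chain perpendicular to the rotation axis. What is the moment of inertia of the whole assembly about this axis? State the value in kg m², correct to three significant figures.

39.2

Thin rod: I_cm = (1/12)ML² = (1/12)(1.83)(1.4)² = 0.2989 kg m²; centre at d = 0.7 m, so I = I_cm + Md² gives I = 0.2989 + (1.83)(0.7)² = 1.1956 kg m².
Spherical shell: I_cm = (2/3)MR² = (2/3)(3.07)(0.11)² = 0.024765 kg m²; centre at d = 0.7 + 0.7 + 0.11 = 1.51 m, so I = I_cm + Md² gives I = 0.024765 + (3.07)(1.51)² = 7.0247 kg m².
Thin rod: I_cm = (1/12)ML² = (1/12)(1.48)(1.42)² = 0.24869 kg m²; centre at d = 0.7 + 0.7 + 0.11 + 0.11 + 0.71 = 2.33 m, so I = I_cm + Md² gives I = 0.24869 + (1.48)(2.33)² = 8.2835 kg m².
Spherical shell: I_cm = (2/3)MR² = (2/3)(2.33)(0.0775)² = 0.0093297 kg m²; centre at d = 0.7 + 0.7 + 0.11 + 0.11 + 0.71 + 0.71 + 0.0775 = 3.1175 m, so I = I_cm + Md² gives I = 0.0093297 + (2.33)(3.1175)² = 22.654 kg m².
Total I = 1.1956 + 7.0247 + 8.2835 + 22.654 = 39.158 kg m².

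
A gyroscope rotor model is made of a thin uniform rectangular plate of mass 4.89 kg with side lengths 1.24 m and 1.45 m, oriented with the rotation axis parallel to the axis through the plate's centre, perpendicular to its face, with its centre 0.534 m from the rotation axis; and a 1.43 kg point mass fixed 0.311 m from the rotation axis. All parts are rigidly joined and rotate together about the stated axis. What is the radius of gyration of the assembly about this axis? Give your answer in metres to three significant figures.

0.691

Rectangular plate: I_cm = (1/12)M(a²+b²) = (1/12)(4.89)[(1.24)² + (1.45)²] = 1.4833 kg m²; centre at d = 0.534 m, so the parallel axis theorem gives I = 1.4833 + (4.89)(0.534)² = 2.8778 kg m².
Point mass: I_cm = 0; centre at d = 0.311 m, so the parallel axis theorem gives I = 0 + (1.43)(0.311)² = 0.13831 kg m².
Total I = 3.0161 kg m²; total mass M = 6.32 kg.
k = √(I/M) = √(3.0161/6.32) = 0.69082 m.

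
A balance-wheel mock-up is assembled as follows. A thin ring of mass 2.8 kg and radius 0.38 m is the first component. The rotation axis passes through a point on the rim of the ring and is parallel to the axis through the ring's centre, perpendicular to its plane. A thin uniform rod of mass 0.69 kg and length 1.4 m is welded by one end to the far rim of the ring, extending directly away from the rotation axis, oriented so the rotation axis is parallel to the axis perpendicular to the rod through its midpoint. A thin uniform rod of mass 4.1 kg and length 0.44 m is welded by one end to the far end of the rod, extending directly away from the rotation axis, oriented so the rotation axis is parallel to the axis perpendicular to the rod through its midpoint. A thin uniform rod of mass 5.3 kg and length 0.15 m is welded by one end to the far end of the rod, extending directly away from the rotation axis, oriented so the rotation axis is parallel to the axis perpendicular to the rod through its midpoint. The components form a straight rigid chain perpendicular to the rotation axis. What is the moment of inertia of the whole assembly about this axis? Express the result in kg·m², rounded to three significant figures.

63.6

Thin ring: I_cm = MR² = (2.8)(0.38)² = 0.40432 kg·m²; centre at d = 0.38 m, so the parallel axis theorem gives I = 0.40432 + (2.8)(0.38)² = 0.80864 kg·m².
Thin rod: I_cm = (1/12)ML² = (1/12)(0.69)(1.4)² = 0.1127 kg·m²; centre at d = 0.38 + 0.38 + 0.7 = 1.46 m, so the parallel axis theorem gives I = 0.1127 + (0.69)(1.46)² = 1.5835 kg·m².
Thin rod: I_cm = (1/12)ML² = (1/12)(4.1)(0.44)² = 0.066147 kg·m²; centre at d = 0.38 + 0.38 + 0.7 + 0.7 + 0.22 = 2.38 m, so the parallel axis theorem gives I = 0.066147 + (4.1)(2.38)² = 23.29 kg·m².
Thin rod: I_cm = (1/12)ML² = (1/12)(5.3)(0.15)² = 0.0099375 kg·m²; centre at d = 0.38 + 0.38 + 0.7 + 0.7 + 0.22 + 0.22 + 0.075 = 2.675 m, so the parallel axis theorem gives I = 0.0099375 + (5.3)(2.675)² = 37.935 kg·m².
Total I = 0.80864 + 1.5835 + 23.29 + 37.935 = 63.617 kg·m².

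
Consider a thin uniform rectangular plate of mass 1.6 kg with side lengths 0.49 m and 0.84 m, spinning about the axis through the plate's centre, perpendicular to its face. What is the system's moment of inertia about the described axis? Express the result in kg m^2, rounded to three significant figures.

0.126

I_cm = (1/12)M(a²+b²) = (1/12)(1.6)[(0.49)² + (0.84)²] = 0.12609 kg m^2; axis through the centre, so I = 0.12609 kg m^2.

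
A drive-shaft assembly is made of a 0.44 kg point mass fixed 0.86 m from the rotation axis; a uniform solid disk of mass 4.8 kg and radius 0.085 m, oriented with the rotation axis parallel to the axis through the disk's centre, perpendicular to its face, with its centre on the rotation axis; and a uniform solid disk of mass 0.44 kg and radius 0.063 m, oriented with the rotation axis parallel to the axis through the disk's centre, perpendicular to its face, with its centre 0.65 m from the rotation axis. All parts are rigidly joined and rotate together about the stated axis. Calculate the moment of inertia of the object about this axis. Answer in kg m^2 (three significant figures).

0.530

Point mass: I_cm = 0; centre at d = 0.86 m, so I = I_cm + Md² gives I = 0 + (0.44)(0.86)² = 0.32542 kg m^2.
Solid disk: I_cm = (1/2)MR² = (1/2)(4.8)(0.085)² = 0.01734 kg m^2; axis through the centre, so I = 0.01734 kg m^2.
Solid disk: I_cm = (1/2)MR² = (1/2)(0.44)(0.063)² = 0.00087318 kg m^2; centre at d = 0.65 m, so I = I_cm + Md² gives I = 0.00087318 + (0.44)(0.65)² = 0.18677 kg m^2.
Total I = 0.32542 + 0.01734 + 0.18677 = 0.52954 kg m^2.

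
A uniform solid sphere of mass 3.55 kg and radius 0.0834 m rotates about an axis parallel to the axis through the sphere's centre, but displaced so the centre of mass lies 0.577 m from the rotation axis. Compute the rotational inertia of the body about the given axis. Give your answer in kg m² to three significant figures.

1.19

I_cm = (2/5)MR² = (2/5)(3.55)(0.0834)² = 0.0098769 kg m²; centre at d = 0.577 m, so I = I_cm + Md² gives I = 0.0098769 + (3.55)(0.577)² = 1.1918 kg m².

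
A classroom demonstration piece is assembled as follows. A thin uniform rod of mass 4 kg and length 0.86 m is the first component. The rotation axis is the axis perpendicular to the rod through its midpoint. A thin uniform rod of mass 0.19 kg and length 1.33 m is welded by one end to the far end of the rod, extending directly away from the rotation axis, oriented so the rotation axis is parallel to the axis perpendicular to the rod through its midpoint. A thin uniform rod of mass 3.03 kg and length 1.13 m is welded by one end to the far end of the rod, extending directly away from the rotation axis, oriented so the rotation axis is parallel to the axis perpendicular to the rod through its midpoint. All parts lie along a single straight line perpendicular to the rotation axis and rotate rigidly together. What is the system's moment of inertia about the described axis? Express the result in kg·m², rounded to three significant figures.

17.2

Thin rod: I_cm = (1/12)ML² = (1/12)(4)(0.86)² = 0.24653 kg·m²; axis through the centre, so I = 0.24653 kg·m².
Thin rod: I_cm = (1/12)ML² = (1/12)(0.19)(1.33)² = 0.028008 kg·m²; centre at d = 0.43 + 0.665 = 1.095 m, so I = I_cm + Md² gives I = 0.028008 + (0.19)(1.095)² = 0.25582 kg·m².
Thin rod: I_cm = (1/12)ML² = (1/12)(3.03)(1.13)² = 0.32242 kg·m²; centre at d = 0.43 + 0.665 + 0.665 + 0.565 = 2.325 m, so I = I_cm + Md² gives I = 0.32242 + (3.03)(2.325)² = 16.701 kg·m².
Total I = 0.24653 + 0.25582 + 16.701 = 17.204 kg·m².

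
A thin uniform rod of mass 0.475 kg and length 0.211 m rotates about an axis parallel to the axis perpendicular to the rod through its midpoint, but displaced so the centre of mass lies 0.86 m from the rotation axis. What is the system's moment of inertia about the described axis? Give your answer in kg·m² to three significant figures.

I_cm = (1/12)ML² = (1/12)(0.475)(0.211)² = 0.0017623 kg·m²; centre at d = 0.86 m, so the parallel axis theorem gives I = 0.0017623 + (0.475)(0.86)² = 0.35307 kg·m².

0.353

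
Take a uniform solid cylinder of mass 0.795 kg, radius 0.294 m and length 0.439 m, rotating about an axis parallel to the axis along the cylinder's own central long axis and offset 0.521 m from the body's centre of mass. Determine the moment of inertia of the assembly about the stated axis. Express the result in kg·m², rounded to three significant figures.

I_cm = (1/2)MR² = (1/2)(0.795)(0.294)² = 0.034358 kg·m²; centre at d = 0.521 m, so the parallel axis theorem gives I = 0.034358 + (0.795)(0.521)² = 0.25015 kg·m².

0.250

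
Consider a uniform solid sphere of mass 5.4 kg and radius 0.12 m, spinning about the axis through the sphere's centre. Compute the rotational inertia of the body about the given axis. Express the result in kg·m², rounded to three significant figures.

0.0311

I_cm = (2/5)MR² = (2/5)(5.4)(0.12)² = 0.031104 kg·m²; axis through the centre, so I = 0.031104 kg·m².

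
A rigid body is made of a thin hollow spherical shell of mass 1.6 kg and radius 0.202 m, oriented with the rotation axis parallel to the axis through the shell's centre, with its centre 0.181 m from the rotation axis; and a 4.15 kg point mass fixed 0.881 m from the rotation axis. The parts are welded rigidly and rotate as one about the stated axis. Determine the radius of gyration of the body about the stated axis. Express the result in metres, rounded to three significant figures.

Spherical shell: I_cm = (2/3)MR² = (2/3)(1.6)(0.202)² = 0.043524 kg m²; centre at d = 0.181 m, so I = I_cm + Md² gives I = 0.043524 + (1.6)(0.181)² = 0.095942 kg m².
Point mass: I_cm = 0; centre at d = 0.881 m, so I = I_cm + Md² gives I = 0 + (4.15)(0.881)² = 3.2211 kg m².
Total I = 3.317 kg m²; total mass M = 5.75 kg.
k = √(I/M) = √(3.317/5.75) = 0.75952 m.

0.760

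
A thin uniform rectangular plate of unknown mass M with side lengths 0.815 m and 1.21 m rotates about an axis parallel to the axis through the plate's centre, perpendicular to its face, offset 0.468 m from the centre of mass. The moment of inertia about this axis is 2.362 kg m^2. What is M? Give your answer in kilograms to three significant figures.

5.96

I = I_cm + Md² = (1/12)M(a²+b²) + Md² = M·[0.0833333·[(0.815)² + (1.21)²] + (0.468)²] = M·0.39638.
So M = 2.362 / 0.39638 = 5.9589 kg.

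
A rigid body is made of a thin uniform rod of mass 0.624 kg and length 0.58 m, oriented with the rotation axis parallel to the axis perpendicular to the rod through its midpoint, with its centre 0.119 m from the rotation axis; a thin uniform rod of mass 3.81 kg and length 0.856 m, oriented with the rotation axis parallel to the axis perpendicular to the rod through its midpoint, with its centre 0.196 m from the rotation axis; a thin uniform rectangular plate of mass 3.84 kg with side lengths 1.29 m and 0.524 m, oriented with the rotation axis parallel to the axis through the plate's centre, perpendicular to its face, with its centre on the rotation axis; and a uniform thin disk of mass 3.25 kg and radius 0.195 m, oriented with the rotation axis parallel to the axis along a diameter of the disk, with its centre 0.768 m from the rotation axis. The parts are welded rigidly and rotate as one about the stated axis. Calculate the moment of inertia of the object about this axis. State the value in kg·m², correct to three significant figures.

Thin rod: I_cm = (1/12)ML² = (1/12)(0.624)(0.58)² = 0.017493 kg·m²; centre at d = 0.119 m, so the parallel axis theorem gives I = 0.017493 + (0.624)(0.119)² = 0.026329 kg·m².
Thin rod: I_cm = (1/12)ML² = (1/12)(3.81)(0.856)² = 0.23264 kg·m²; centre at d = 0.196 m, so the parallel axis theorem gives I = 0.23264 + (3.81)(0.196)² = 0.37901 kg·m².
Rectangular plate: I_cm = (1/12)M(a²+b²) = (1/12)(3.84)[(1.29)² + (0.524)²] = 0.62038 kg·m²; axis through the centre, so I = 0.62038 kg·m².
Thin disk: I_cm = (1/4)MR² = (1/4)(3.25)(0.195)² = 0.030895 kg·m²; centre at d = 0.768 m, so the parallel axis theorem gives I = 0.030895 + (3.25)(0.768)² = 1.9478 kg·m².
Total I = 0.026329 + 0.37901 + 0.62038 + 1.9478 = 2.9735 kg·m².

2.97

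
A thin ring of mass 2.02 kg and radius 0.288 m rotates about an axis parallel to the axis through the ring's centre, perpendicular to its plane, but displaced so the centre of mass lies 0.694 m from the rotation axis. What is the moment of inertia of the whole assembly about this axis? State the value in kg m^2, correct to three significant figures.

I_cm = MR² = (2.02)(0.288)² = 0.16755 kg m^2; centre at d = 0.694 m, so I = I_cm + Md² gives I = 0.16755 + (2.02)(0.694)² = 1.1405 kg m^2.

1.14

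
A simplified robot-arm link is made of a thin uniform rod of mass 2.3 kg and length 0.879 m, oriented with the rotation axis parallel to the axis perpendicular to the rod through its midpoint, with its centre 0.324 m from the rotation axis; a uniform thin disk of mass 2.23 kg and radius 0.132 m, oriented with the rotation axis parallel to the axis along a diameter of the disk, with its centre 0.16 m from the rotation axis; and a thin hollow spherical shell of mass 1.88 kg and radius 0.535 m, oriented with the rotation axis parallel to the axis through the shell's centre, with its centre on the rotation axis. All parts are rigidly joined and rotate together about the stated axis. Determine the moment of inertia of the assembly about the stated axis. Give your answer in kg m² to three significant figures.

0.815

Thin rod: I_cm = (1/12)ML² = (1/12)(2.3)(0.879)² = 0.14809 kg m²; centre at d = 0.324 m, so the parallel axis theorem gives I = 0.14809 + (2.3)(0.324)² = 0.38953 kg m².
Thin disk: I_cm = (1/4)MR² = (1/4)(2.23)(0.132)² = 0.0097139 kg m²; centre at d = 0.16 m, so the parallel axis theorem gives I = 0.0097139 + (2.23)(0.16)² = 0.066802 kg m².
Spherical shell: I_cm = (2/3)MR² = (2/3)(1.88)(0.535)² = 0.35874 kg m²; axis through the centre, so I = 0.35874 kg m².
Total I = 0.38953 + 0.066802 + 0.35874 = 0.81507 kg m².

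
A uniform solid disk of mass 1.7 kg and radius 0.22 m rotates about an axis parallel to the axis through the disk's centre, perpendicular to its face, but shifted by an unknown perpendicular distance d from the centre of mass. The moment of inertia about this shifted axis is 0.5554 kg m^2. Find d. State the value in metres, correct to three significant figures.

0.550

About the centre-of-mass axis, I_cm = (1/2)MR² = (1/2)(1.7)(0.22)² = 0.04114 kg m^2.
Parallel axis theorem: I = I_cm + Md², so Md² = 0.5554 − 0.04114 = 0.51426 kg m^2.
d = √(0.51426 / 1.7) = 0.55001 m.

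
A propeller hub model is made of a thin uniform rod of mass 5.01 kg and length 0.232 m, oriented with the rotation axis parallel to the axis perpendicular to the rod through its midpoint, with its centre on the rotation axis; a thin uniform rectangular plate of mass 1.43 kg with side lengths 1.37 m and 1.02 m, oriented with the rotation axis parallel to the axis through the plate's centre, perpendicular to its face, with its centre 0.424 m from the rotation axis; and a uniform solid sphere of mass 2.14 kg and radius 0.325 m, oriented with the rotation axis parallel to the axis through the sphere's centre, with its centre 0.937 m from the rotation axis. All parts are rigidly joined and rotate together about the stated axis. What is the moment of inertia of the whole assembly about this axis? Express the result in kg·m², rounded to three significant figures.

Thin rod: I_cm = (1/12)ML² = (1/12)(5.01)(0.232)² = 0.022472 kg·m²; axis through the centre, so I = 0.022472 kg·m².
Rectangular plate: I_cm = (1/12)M(a²+b²) = (1/12)(1.43)[(1.37)² + (1.02)²] = 0.34764 kg·m²; centre at d = 0.424 m, so I = I_cm + Md² gives I = 0.34764 + (1.43)(0.424)² = 0.60472 kg·m².
Solid sphere: I_cm = (2/5)MR² = (2/5)(2.14)(0.325)² = 0.090415 kg·m²; centre at d = 0.937 m, so I = I_cm + Md² gives I = 0.090415 + (2.14)(0.937)² = 1.9693 kg·m².
Total I = 0.022472 + 0.60472 + 1.9693 = 2.5965 kg·m².

2.60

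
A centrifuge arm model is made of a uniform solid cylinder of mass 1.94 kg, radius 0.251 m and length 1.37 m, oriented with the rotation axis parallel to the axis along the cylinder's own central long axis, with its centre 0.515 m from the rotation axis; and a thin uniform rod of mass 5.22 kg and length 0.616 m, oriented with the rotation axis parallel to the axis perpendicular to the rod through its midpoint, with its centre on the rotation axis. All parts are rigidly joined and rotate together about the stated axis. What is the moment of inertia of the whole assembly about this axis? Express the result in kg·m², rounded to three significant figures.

Solid cylinder: I_cm = (1/2)MR² = (1/2)(1.94)(0.251)² = 0.061111 kg·m²; centre at d = 0.515 m, so the parallel axis theorem gives I = 0.061111 + (1.94)(0.515)² = 0.57565 kg·m².
Thin rod: I_cm = (1/12)ML² = (1/12)(5.22)(0.616)² = 0.16506 kg·m²; axis through the centre, so I = 0.16506 kg·m².
Total I = 0.57565 + 0.16506 = 0.74071 kg·m².

0.741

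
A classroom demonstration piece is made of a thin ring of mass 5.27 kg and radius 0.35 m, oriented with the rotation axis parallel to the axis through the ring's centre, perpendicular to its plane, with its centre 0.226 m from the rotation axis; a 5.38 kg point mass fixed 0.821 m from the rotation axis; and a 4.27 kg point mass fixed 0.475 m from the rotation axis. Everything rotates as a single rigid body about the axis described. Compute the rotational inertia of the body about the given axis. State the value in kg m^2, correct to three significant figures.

Thin ring: I_cm = MR² = (5.27)(0.35)² = 0.64557 kg m^2; centre at d = 0.226 m, so the parallel axis theorem gives I = 0.64557 + (5.27)(0.226)² = 0.91475 kg m^2.
Point mass: I_cm = 0; centre at d = 0.821 m, so the parallel axis theorem gives I = 0 + (5.38)(0.821)² = 3.6263 kg m^2.
Point mass: I_cm = 0; centre at d = 0.475 m, so the parallel axis theorem gives I = 0 + (4.27)(0.475)² = 0.96342 kg m^2.
Total I = 0.91475 + 3.6263 + 0.96342 = 5.5045 kg m^2.

5.50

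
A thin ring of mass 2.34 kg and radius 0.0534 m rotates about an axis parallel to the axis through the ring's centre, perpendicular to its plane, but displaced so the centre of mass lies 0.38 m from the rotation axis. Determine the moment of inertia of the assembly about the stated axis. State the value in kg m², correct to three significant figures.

I_cm = MR² = (2.34)(0.0534)² = 0.0066727 kg m²; centre at d = 0.38 m, so I = I_cm + Md² gives I = 0.0066727 + (2.34)(0.38)² = 0.34457 kg m².

0.345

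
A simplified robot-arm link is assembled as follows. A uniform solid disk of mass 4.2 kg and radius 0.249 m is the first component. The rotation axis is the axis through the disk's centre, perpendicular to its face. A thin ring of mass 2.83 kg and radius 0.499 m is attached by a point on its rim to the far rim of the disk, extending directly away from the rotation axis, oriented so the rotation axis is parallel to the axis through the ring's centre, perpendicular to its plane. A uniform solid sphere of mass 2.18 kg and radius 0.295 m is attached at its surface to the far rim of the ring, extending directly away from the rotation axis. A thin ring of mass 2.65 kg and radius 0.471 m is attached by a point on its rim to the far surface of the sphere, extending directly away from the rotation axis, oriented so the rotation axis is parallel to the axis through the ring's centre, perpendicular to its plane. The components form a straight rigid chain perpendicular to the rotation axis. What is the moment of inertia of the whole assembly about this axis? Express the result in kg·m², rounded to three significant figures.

Solid disk: I_cm = (1/2)MR² = (1/2)(4.2)(0.249)² = 0.1302 kg·m²; axis through the centre, so I = 0.1302 kg·m².
Thin ring: I_cm = MR² = (2.83)(0.499)² = 0.70467 kg·m²; centre at d = 0.249 + 0.499 = 0.748 m, so I = I_cm + Md² gives I = 0.70467 + (2.83)(0.748)² = 2.2881 kg·m².
Solid sphere: I_cm = (2/5)MR² = (2/5)(2.18)(0.295)² = 0.075886 kg·m²; centre at d = 0.249 + 0.499 + 0.499 + 0.295 = 1.542 m, so I = I_cm + Md² gives I = 0.075886 + (2.18)(1.542)² = 5.2594 kg·m².
Thin ring: I_cm = MR² = (2.65)(0.471)² = 0.58788 kg·m²; centre at d = 0.249 + 0.499 + 0.499 + 0.295 + 0.295 + 0.471 = 2.308 m, so I = I_cm + Md² gives I = 0.58788 + (2.65)(2.308)² = 14.704 kg·m².
Total I = 0.1302 + 2.2881 + 5.2594 + 14.704 = 22.382 kg·m².

22.4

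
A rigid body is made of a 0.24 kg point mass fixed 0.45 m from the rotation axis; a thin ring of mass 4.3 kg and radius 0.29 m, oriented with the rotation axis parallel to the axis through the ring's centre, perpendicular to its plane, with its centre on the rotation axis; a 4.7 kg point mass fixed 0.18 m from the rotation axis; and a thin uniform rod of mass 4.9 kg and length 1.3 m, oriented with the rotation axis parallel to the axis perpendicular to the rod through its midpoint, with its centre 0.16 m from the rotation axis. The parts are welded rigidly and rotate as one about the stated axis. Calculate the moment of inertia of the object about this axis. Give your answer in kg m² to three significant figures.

Point mass: I_cm = 0; centre at d = 0.45 m, so I = I_cm + Md² gives I = 0 + (0.24)(0.45)² = 0.0486 kg m².
Thin ring: I_cm = MR² = (4.3)(0.29)² = 0.36163 kg m²; axis through the centre, so I = 0.36163 kg m².
Point mass: I_cm = 0; centre at d = 0.18 m, so I = I_cm + Md² gives I = 0 + (4.7)(0.18)² = 0.15228 kg m².
Thin rod: I_cm = (1/12)ML² = (1/12)(4.9)(1.3)² = 0.69008 kg m²; centre at d = 0.16 m, so I = I_cm + Md² gives I = 0.69008 + (4.9)(0.16)² = 0.81552 kg m².
Total I = 0.0486 + 0.36163 + 0.15228 + 0.81552 = 1.378 kg m².

1.38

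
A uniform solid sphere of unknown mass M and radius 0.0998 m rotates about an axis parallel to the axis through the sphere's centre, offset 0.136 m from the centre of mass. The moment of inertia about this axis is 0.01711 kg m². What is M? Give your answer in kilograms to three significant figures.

I = I_cm + Md² = (2/5)MR² + Md² = M·[0.4·(0.0998)² + (0.136)²] = M·0.02248.
So M = 0.01711 / 0.02248 = 0.76112 kg.

0.761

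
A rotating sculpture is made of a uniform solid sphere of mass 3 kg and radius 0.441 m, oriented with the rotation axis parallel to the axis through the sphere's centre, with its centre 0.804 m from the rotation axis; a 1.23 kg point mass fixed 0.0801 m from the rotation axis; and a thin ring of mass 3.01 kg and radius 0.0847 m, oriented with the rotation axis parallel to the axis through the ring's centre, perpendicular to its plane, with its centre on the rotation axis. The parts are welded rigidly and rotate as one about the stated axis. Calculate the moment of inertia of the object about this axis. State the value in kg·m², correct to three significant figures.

2.20

Solid sphere: I_cm = (2/5)MR² = (2/5)(3)(0.441)² = 0.23338 kg·m²; centre at d = 0.804 m, so I = I_cm + Md² gives I = 0.23338 + (3)(0.804)² = 2.1726 kg·m².
Point mass: I_cm = 0; centre at d = 0.0801 m, so I = I_cm + Md² gives I = 0 + (1.23)(0.0801)² = 0.0078917 kg·m².
Thin ring: I_cm = MR² = (3.01)(0.0847)² = 0.021594 kg·m²; axis through the centre, so I = 0.021594 kg·m².
Total I = 2.1726 + 0.0078917 + 0.021594 = 2.2021 kg·m².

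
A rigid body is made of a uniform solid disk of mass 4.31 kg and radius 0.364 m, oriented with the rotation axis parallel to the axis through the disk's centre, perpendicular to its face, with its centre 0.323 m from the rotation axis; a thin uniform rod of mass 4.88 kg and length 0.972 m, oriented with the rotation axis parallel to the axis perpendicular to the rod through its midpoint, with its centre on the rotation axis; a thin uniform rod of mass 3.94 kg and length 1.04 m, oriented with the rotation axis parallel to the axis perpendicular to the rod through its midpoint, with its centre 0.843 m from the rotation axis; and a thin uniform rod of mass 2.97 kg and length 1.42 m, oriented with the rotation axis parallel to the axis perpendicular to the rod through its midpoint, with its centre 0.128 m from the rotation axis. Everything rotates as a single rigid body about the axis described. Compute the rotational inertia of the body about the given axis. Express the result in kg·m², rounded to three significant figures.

4.82

Solid disk: I_cm = (1/2)MR² = (1/2)(4.31)(0.364)² = 0.28553 kg·m²; centre at d = 0.323 m, so the parallel axis theorem gives I = 0.28553 + (4.31)(0.323)² = 0.73519 kg·m².
Thin rod: I_cm = (1/12)ML² = (1/12)(4.88)(0.972)² = 0.38421 kg·m²; axis through the centre, so I = 0.38421 kg·m².
Thin rod: I_cm = (1/12)ML² = (1/12)(3.94)(1.04)² = 0.35513 kg·m²; centre at d = 0.843 m, so the parallel axis theorem gives I = 0.35513 + (3.94)(0.843)² = 3.1551 kg·m².
Thin rod: I_cm = (1/12)ML² = (1/12)(2.97)(1.42)² = 0.49906 kg·m²; centre at d = 0.128 m, so the parallel axis theorem gives I = 0.49906 + (2.97)(0.128)² = 0.54772 kg·m².
Total I = 0.73519 + 0.38421 + 3.1551 + 0.54772 = 4.8222 kg·m².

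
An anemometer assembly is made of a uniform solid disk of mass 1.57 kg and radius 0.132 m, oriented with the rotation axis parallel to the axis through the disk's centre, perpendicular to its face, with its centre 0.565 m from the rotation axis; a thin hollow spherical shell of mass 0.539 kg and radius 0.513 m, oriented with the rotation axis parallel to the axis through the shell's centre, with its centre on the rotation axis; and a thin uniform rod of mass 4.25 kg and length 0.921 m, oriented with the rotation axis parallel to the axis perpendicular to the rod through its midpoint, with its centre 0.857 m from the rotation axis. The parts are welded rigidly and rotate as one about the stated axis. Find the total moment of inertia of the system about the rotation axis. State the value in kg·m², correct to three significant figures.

4.03

Solid disk: I_cm = (1/2)MR² = (1/2)(1.57)(0.132)² = 0.013678 kg·m²; centre at d = 0.565 m, so the parallel axis theorem gives I = 0.013678 + (1.57)(0.565)² = 0.51486 kg·m².
Spherical shell: I_cm = (2/3)MR² = (2/3)(0.539)(0.513)² = 0.094565 kg·m²; axis through the centre, so I = 0.094565 kg·m².
Thin rod: I_cm = (1/12)ML² = (1/12)(4.25)(0.921)² = 0.30042 kg·m²; centre at d = 0.857 m, so the parallel axis theorem gives I = 0.30042 + (4.25)(0.857)² = 3.4218 kg·m².
Total I = 0.51486 + 0.094565 + 3.4218 = 4.0313 kg·m².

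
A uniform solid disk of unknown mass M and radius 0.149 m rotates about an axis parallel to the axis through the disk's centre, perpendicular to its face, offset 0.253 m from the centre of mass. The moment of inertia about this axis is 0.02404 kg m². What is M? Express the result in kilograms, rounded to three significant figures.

I = I_cm + Md² = (1/2)MR² + Md² = M·[0.5·(0.149)² + (0.253)²] = M·0.075109.
So M = 0.02404 / 0.075109 = 0.32007 kg.

0.320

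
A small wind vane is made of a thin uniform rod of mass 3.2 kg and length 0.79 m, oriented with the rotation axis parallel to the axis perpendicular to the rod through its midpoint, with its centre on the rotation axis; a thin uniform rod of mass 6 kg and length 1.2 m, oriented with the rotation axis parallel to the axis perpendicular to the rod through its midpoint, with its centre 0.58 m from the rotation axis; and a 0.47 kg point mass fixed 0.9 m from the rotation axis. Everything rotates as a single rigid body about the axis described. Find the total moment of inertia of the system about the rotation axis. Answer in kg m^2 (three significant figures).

Thin rod: I_cm = (1/12)ML² = (1/12)(3.2)(0.79)² = 0.16643 kg m^2; axis through the centre, so I = 0.16643 kg m^2.
Thin rod: I_cm = (1/12)ML² = (1/12)(6)(1.2)² = 0.72 kg m^2; centre at d = 0.58 m, so I = I_cm + Md² gives I = 0.72 + (6)(0.58)² = 2.7384 kg m^2.
Point mass: I_cm = 0; centre at d = 0.9 m, so I = I_cm + Md² gives I = 0 + (0.47)(0.9)² = 0.3807 kg m^2.
Total I = 0.16643 + 2.7384 + 0.3807 = 3.2855 kg m^2.

3.29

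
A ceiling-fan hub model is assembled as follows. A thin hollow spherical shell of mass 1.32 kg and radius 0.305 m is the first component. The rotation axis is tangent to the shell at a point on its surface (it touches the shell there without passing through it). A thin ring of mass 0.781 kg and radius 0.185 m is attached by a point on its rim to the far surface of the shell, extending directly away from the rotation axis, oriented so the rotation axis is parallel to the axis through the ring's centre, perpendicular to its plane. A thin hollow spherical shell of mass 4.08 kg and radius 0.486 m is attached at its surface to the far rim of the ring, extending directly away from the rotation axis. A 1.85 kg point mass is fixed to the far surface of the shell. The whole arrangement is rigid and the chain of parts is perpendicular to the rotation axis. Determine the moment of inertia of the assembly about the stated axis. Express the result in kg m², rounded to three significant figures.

Spherical shell: I_cm = (2/3)MR² = (2/3)(1.32)(0.305)² = 0.081862 kg m²; centre at d = 0.305 m, so I = I_cm + Md² gives I = 0.081862 + (1.32)(0.305)² = 0.20466 kg m².
Thin ring: I_cm = MR² = (0.781)(0.185)² = 0.02673 kg m²; centre at d = 0.305 + 0.305 + 0.185 = 0.795 m, so I = I_cm + Md² gives I = 0.02673 + (0.781)(0.795)² = 0.52034 kg m².
Spherical shell: I_cm = (2/3)MR² = (2/3)(4.08)(0.486)² = 0.64245 kg m²; centre at d = 0.305 + 0.305 + 0.185 + 0.185 + 0.486 = 1.466 m, so I = I_cm + Md² gives I = 0.64245 + (4.08)(1.466)² = 9.411 kg m².
Point mass: I_cm = 0; centre at d = 0.305 + 0.305 + 0.185 + 0.185 + 0.486 + 0.486 = 1.952 m, so I = I_cm + Md² gives I = 0 + (1.85)(1.952)² = 7.0491 kg m².
Total I = 0.20466 + 0.52034 + 9.411 + 7.0491 = 17.185 kg m².

17.2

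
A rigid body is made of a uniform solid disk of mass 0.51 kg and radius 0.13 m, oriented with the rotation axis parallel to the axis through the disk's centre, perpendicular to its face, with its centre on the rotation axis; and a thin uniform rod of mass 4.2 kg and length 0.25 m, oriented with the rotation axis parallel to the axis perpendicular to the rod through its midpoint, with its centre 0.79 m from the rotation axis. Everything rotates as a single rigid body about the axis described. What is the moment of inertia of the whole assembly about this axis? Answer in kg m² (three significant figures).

2.65

Solid disk: I_cm = (1/2)MR² = (1/2)(0.51)(0.13)² = 0.0043095 kg m²; axis through the centre, so I = 0.0043095 kg m².
Thin rod: I_cm = (1/12)ML² = (1/12)(4.2)(0.25)² = 0.021875 kg m²; centre at d = 0.79 m, so the parallel axis theorem gives I = 0.021875 + (4.2)(0.79)² = 2.6431 kg m².
Total I = 0.0043095 + 2.6431 = 2.6474 kg m².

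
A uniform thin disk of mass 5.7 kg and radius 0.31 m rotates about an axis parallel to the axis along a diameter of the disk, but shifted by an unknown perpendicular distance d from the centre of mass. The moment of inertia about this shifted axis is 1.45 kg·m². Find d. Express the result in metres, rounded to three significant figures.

0.480

About the centre-of-mass axis, I_cm = (1/4)MR² = (1/4)(5.7)(0.31)² = 0.13694 kg·m².
Parallel axis theorem: I = I_cm + Md², so Md² = 1.45 − 0.13694 = 1.3131 kg·m².
d = √(1.3131 / 5.7) = 0.47996 m.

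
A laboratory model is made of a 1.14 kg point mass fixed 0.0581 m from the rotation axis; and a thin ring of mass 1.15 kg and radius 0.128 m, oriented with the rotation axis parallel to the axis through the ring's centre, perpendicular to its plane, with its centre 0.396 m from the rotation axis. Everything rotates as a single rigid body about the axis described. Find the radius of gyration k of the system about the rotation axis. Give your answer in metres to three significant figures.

0.298

Point mass: I_cm = 0; centre at d = 0.0581 m, so I = I_cm + Md² gives I = 0 + (1.14)(0.0581)² = 0.0038482 kg·m².
Thin ring: I_cm = MR² = (1.15)(0.128)² = 0.018842 kg·m²; centre at d = 0.396 m, so I = I_cm + Md² gives I = 0.018842 + (1.15)(0.396)² = 0.19918 kg·m².
Total I = 0.20303 kg·m²; total mass M = 2.29 kg.
k = √(I/M) = √(0.20303/2.29) = 0.29776 m.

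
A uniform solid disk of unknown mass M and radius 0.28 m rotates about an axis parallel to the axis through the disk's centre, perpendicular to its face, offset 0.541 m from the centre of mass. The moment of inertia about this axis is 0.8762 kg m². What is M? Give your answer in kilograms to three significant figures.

I = I_cm + Md² = (1/2)MR² + Md² = M·[0.5·(0.28)² + (0.541)²] = M·0.33188.
So M = 0.8762 / 0.33188 = 2.6401 kg.

2.64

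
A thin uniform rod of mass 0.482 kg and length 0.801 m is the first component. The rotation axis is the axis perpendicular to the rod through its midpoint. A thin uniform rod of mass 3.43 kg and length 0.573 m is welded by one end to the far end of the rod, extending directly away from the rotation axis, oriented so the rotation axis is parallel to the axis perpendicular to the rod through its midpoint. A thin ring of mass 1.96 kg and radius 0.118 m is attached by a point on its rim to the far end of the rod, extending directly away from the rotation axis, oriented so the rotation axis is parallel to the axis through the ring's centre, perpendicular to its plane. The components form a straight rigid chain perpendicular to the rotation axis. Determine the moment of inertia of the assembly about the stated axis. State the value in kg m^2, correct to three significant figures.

Thin rod: I_cm = (1/12)ML² = (1/12)(0.482)(0.801)² = 0.025771 kg m^2; axis through the centre, so I = 0.025771 kg m^2.
Thin rod: I_cm = (1/12)ML² = (1/12)(3.43)(0.573)² = 0.093847 kg m^2; centre at d = 0.4005 + 0.2865 = 0.687 m, so I = I_cm + Md² gives I = 0.093847 + (3.43)(0.687)² = 1.7127 kg m^2.
Thin ring: I_cm = MR² = (1.96)(0.118)² = 0.027291 kg m^2; centre at d = 0.4005 + 0.2865 + 0.2865 + 0.118 = 1.0915 m, so I = I_cm + Md² gives I = 0.027291 + (1.96)(1.0915)² = 2.3624 kg m^2.
Total I = 0.025771 + 1.7127 + 2.3624 = 4.1009 kg m^2.

4.10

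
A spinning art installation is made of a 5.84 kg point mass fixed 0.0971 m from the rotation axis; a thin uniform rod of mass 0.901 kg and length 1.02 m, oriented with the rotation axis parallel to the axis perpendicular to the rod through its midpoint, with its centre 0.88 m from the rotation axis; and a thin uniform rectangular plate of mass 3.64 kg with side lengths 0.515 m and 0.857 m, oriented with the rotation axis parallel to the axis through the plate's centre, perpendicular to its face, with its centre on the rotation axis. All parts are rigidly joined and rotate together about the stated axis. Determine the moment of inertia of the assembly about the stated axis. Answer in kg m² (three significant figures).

1.13

Point mass: I_cm = 0; centre at d = 0.0971 m, so the parallel axis theorem gives I = 0 + (5.84)(0.0971)² = 0.055062 kg m².
Thin rod: I_cm = (1/12)ML² = (1/12)(0.901)(1.02)² = 0.078117 kg m²; centre at d = 0.88 m, so the parallel axis theorem gives I = 0.078117 + (0.901)(0.88)² = 0.77585 kg m².
Rectangular plate: I_cm = (1/12)M(a²+b²) = (1/12)(3.64)[(0.515)² + (0.857)²] = 0.30323 kg m²; axis through the centre, so I = 0.30323 kg m².
Total I = 0.055062 + 0.77585 + 0.30323 = 1.1341 kg m².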